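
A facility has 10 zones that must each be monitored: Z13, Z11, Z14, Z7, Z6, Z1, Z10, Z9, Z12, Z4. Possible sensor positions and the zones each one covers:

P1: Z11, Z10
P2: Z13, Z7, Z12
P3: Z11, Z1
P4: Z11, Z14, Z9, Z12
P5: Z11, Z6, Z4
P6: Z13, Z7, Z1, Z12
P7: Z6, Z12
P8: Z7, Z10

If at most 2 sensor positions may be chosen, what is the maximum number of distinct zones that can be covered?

Choosing P4, P6 covers {Z13, Z11, Z14, Z7, Z1, Z9, Z12} — 7 zones.
No choice of 2 sensor positions does better; here Z6, Z10, Z4 are left uncovered.

7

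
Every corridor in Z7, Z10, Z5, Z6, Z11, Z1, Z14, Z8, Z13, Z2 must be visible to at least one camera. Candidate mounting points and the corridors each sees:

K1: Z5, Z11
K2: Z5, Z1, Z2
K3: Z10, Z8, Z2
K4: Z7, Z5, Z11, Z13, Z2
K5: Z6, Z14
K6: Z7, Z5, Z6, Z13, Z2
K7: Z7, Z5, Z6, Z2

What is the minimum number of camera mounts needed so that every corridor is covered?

K2, K3, K4, K5 together cover {Z7, Z10, Z5, Z6, Z11, Z1, Z14, Z8, Z13, Z2} — every corridor.
No 3 of the 7 camera mounts cover everything (all 35 triples fall short), so 4 is minimum.

4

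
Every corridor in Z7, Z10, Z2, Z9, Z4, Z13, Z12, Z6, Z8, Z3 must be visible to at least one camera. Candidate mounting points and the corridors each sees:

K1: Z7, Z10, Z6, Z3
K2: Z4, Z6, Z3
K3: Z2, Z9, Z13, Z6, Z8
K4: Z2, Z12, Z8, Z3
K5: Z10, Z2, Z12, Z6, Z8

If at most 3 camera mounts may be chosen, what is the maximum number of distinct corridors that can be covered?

9

Choosing K1, K2, K3 covers {Z7, Z10, Z2, Z9, Z4, Z13, Z6, Z8, Z3} — 9 corridors.
No choice of 3 camera mounts does better; here Z12 is left uncovered.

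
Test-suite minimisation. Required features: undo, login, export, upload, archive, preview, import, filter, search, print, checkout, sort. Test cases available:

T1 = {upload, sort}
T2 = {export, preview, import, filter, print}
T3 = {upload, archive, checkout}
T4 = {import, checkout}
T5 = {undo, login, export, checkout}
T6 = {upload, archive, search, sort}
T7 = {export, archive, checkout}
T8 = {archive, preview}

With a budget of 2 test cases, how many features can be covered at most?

9

Choosing T2, T6 covers {export, upload, archive, preview, import, filter, search, print, sort} — 9 features.
No choice of 2 test cases does better; here undo, login, checkout are left uncovered.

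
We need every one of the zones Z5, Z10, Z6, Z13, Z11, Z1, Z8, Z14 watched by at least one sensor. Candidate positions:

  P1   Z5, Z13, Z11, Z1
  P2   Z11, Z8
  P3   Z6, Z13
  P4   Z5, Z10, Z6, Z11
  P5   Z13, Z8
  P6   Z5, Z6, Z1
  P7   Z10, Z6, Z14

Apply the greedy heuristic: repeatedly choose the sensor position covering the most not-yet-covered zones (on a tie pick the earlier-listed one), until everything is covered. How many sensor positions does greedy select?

3

Pick 1: P1 covers 4 new zones (Z5, Z13, Z11, Z1).
Pick 2: P7 covers 3 new zones (Z10, Z6, Z14).
Pick 3: P2 covers 1 new zones (Z8).
Greedy uses 3 sensor positions.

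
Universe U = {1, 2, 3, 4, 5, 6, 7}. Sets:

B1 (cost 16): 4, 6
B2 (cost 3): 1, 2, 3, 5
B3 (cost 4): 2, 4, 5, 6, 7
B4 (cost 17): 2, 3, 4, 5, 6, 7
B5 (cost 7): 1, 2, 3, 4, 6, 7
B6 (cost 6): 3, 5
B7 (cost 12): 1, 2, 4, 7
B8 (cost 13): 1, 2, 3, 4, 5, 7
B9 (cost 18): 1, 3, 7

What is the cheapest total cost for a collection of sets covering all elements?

7

B2, B3 cover every element at cost 3 + 4 = 7.
Any cover uses at least 2 sets; among all covering selections none totals below 7.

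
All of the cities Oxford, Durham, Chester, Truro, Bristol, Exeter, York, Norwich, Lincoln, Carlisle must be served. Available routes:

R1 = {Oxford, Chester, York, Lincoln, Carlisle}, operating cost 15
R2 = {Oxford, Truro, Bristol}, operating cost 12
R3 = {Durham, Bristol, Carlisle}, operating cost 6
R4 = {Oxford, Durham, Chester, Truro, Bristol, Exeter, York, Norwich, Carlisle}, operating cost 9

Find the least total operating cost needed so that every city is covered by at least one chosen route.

R1, R4 cover every city at operating cost 15 + 9 = 24.
Any cover uses at least 2 routes; among all covering selections none totals below 24.

24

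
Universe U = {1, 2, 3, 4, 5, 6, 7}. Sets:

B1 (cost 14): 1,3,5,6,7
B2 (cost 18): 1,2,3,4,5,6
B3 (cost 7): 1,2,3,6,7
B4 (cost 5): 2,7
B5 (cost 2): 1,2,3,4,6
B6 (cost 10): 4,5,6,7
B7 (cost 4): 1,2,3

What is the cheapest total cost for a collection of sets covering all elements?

B5, B6 cover every element at cost 2 + 10 = 12.
Any cover uses at least 2 sets; among all covering selections none totals below 12.
Greedy by coverage-per-cost would pick B5, B4, B6 for 17 — worse than the optimum 12.

12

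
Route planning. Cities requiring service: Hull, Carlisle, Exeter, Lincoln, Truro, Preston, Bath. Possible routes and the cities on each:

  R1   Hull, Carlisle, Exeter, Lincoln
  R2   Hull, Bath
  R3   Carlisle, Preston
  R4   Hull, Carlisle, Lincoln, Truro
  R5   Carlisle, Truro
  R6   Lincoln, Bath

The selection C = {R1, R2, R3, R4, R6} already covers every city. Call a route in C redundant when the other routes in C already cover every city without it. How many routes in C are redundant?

Drop R1: Exeter uncovered — not redundant.
Drop R2: the rest still cover every city — redundant.
Drop R3: Preston uncovered — not redundant.
Drop R4: Truro uncovered — not redundant.
Drop R6: the rest still cover every city — redundant.
2 redundant: R2, R6.

2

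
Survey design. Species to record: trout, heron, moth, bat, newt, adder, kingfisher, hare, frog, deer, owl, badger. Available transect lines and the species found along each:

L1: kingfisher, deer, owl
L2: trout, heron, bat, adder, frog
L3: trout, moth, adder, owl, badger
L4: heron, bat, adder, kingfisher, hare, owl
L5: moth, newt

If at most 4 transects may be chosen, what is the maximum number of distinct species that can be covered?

Choosing L1, L2, L3, L4 covers {trout, heron, moth, bat, adder, kingfisher, hare, frog, deer, owl, badger} — 11 species.
No choice of 4 transects does better; here newt is left uncovered.

11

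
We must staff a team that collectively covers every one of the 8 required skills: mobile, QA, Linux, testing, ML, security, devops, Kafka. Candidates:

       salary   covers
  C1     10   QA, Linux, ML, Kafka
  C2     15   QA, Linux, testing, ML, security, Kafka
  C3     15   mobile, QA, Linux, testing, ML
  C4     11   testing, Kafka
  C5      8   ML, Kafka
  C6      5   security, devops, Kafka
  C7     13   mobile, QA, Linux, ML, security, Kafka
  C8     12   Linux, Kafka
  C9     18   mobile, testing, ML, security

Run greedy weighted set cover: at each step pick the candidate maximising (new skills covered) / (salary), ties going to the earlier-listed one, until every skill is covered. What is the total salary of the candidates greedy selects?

Pick 1: C6 adds 3 new (security, devops, Kafka) at salary 5 (ratio 3/5).
Pick 2: C3 adds 5 new (mobile, QA, Linux, testing, ML) at salary 15 (ratio 5/15).
Greedy total salary: 5 + 15 = 20.

20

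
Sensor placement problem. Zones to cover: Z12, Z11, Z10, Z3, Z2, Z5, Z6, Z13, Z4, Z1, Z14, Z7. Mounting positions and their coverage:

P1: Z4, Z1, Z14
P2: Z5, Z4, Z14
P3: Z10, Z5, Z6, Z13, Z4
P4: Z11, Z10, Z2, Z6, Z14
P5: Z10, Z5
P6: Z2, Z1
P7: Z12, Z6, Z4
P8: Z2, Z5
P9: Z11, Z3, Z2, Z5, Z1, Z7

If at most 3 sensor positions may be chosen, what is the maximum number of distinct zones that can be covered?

Choosing P1, P3, P9 covers {Z11, Z10, Z3, Z2, Z5, Z6, Z13, Z4, Z1, Z14, Z7} — 11 zones.
No choice of 3 sensor positions does better; here Z12 is left uncovered.

11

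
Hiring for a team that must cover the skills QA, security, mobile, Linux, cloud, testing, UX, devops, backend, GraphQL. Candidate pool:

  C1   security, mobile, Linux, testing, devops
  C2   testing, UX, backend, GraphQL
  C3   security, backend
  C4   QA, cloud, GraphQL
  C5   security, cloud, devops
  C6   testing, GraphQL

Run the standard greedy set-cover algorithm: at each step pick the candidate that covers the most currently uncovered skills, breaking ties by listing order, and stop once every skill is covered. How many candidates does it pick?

3

Pick 1: C1 covers 5 new skills (security, mobile, Linux, testing, devops).
Pick 2: C2 covers 3 new skills (UX, backend, GraphQL).
Pick 3: C4 covers 2 new skills (QA, cloud).
Greedy uses 3 candidates.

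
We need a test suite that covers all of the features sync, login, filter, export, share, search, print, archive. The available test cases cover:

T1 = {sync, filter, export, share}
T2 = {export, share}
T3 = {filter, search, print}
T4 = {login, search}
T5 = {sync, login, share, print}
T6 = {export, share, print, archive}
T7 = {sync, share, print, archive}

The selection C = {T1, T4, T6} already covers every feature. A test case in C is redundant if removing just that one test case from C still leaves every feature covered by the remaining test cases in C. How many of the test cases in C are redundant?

Drop T1: sync, filter uncovered — not redundant.
Drop T4: login, search uncovered — not redundant.
Drop T6: print, archive uncovered — not redundant.
None of the test cases in C is redundant.

0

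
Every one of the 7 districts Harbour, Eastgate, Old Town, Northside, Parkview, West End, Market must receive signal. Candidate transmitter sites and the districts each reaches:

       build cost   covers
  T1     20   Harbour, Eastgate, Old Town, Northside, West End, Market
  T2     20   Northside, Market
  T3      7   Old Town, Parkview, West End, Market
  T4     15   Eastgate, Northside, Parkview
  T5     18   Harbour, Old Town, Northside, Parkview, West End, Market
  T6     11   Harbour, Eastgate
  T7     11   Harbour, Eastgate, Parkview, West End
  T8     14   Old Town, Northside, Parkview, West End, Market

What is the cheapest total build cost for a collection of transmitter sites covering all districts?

T6, T8 cover every district at build cost 11 + 14 = 25.
Any cover uses at least 2 transmitter sites; among all covering selections none totals below 25.

25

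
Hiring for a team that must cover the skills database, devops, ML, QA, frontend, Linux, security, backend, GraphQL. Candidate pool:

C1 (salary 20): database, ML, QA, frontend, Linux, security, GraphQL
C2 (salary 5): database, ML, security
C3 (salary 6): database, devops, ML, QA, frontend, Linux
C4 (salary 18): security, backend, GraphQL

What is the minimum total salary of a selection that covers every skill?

C3, C4 cover every skill at salary 6 + 18 = 24.
Any cover uses at least 2 candidates; among all covering selections none totals below 24.

24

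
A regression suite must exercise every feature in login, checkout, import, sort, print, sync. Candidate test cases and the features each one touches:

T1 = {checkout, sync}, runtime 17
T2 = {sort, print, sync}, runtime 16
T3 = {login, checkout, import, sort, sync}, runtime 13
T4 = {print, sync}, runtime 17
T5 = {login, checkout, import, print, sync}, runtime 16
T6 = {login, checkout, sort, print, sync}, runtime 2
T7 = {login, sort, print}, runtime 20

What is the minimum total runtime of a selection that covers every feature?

15

T3, T6 cover every feature at runtime 13 + 2 = 15.
Any cover uses at least 2 test cases; among all covering selections none totals below 15.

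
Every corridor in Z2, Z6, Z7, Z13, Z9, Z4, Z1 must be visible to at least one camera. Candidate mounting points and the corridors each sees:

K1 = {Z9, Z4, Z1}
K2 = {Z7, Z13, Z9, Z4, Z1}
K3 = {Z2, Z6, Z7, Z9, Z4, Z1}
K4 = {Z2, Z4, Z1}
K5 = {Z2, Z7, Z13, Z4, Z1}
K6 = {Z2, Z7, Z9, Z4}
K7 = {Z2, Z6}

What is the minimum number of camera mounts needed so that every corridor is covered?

K2, K3 together cover {Z2, Z6, Z7, Z13, Z9, Z4, Z1} — every corridor.
No single camera mount contains all 7 corridors, so 2 is optimal.

2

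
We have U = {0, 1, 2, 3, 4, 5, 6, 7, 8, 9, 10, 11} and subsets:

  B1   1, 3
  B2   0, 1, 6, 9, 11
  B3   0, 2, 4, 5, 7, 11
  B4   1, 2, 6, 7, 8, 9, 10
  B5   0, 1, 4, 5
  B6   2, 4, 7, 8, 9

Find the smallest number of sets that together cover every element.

B1, B3, B4 together cover {0, 1, 2, 3, 4, 5, 6, 7, 8, 9, 10, 11} — every element.
No 2 of the 6 sets cover everything (all 15 pairs fall short), so 3 is minimum.

3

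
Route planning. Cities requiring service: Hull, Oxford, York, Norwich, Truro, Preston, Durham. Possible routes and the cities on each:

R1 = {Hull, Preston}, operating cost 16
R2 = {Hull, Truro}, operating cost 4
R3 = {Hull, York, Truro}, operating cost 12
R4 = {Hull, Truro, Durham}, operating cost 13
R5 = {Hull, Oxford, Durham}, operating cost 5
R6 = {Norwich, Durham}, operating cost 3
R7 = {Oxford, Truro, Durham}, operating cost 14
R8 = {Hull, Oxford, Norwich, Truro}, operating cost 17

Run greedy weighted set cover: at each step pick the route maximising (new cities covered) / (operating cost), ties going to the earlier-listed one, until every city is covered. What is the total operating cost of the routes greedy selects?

40

Pick 1: R6 adds 2 new (Norwich, Durham) at operating cost 3 (ratio 2/3).
Pick 2: R2 adds 2 new (Hull, Truro) at operating cost 4 (ratio 2/4).
Pick 3: R5 adds 1 new (Oxford) at operating cost 5 (ratio 1/5).
Pick 4: R3 adds 1 new (York) at operating cost 12 (ratio 1/12).
Pick 5: R1 adds 1 new (Preston) at operating cost 16 (ratio 1/16).
Greedy total operating cost: 3 + 4 + 5 + 12 + 16 = 40. (The true optimum is 36, so greedy overshoots here.)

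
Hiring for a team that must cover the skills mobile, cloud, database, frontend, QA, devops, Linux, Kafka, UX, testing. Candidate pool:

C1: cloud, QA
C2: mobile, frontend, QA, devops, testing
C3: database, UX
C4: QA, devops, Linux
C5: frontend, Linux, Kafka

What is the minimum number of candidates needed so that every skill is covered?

4

C1, C2, C3, C5 together cover {mobile, cloud, database, frontend, QA, devops, Linux, Kafka, UX, testing} — every skill.
No 3 of the 5 candidates cover everything (all 10 triples fall short), so 4 is minimum.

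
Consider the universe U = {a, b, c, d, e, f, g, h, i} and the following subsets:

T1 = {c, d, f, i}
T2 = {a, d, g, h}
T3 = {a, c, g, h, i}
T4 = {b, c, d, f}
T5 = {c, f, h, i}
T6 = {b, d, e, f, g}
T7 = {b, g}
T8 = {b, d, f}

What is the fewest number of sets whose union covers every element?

2

T3, T6 together cover {a, b, c, d, e, f, g, h, i} — every element.
No single set contains all 9 elements, so 2 is optimal.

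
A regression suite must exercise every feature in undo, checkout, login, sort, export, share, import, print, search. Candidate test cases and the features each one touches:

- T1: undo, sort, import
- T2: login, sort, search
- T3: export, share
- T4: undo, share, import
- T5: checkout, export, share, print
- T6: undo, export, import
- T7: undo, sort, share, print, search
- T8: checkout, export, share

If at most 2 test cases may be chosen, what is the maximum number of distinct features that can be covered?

7

Choosing T1, T5 covers {undo, checkout, sort, export, share, import, print} — 7 features.
No choice of 2 test cases does better; here login, search are left uncovered.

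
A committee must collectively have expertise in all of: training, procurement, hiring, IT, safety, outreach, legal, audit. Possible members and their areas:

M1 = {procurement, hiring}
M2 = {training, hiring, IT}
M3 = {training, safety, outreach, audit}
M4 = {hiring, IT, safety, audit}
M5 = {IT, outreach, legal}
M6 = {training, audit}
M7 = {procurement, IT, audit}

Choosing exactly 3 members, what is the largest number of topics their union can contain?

Choosing M1, M3, M5 covers {training, procurement, hiring, IT, safety, outreach, legal, audit} — 8 topics.
That is all 8 topics.

8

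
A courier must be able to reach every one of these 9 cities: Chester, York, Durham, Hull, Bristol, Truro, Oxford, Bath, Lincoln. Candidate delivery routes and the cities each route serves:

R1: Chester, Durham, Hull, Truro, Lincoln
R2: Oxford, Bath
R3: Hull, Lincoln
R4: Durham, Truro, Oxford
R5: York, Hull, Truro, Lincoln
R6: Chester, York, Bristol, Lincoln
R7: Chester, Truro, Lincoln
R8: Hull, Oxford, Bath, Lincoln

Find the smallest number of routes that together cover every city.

R1, R2, R6 together cover {Chester, York, Durham, Hull, Bristol, Truro, Oxford, Bath, Lincoln} — every city.
No 2 of the 8 routes cover everything (all 28 pairs fall short), so 3 is minimum.

3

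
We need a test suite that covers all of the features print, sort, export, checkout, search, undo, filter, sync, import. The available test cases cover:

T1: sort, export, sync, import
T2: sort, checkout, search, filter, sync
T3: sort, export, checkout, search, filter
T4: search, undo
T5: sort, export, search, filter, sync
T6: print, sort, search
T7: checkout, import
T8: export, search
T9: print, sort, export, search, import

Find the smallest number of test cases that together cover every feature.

T2, T4, T9 together cover {print, sort, export, checkout, search, undo, filter, sync, import} — every feature.
No 2 of the 9 test cases cover everything (all 36 pairs fall short), so 3 is minimum.

3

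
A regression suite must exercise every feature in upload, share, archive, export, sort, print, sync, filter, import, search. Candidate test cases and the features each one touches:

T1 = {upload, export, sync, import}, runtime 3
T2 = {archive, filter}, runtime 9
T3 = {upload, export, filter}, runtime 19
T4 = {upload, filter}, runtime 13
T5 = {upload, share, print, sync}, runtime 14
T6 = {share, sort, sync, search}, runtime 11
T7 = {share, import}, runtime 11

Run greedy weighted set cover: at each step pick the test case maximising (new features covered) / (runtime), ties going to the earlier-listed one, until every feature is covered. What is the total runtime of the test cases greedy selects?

37

Pick 1: T1 adds 4 new (upload, export, sync, import) at runtime 3 (ratio 4/3).
Pick 2: T6 adds 3 new (share, sort, search) at runtime 11 (ratio 3/11).
Pick 3: T2 adds 2 new (archive, filter) at runtime 9 (ratio 2/9).
Pick 4: T5 adds 1 new (print) at runtime 14 (ratio 1/14).
Greedy total runtime: 3 + 11 + 9 + 14 = 37.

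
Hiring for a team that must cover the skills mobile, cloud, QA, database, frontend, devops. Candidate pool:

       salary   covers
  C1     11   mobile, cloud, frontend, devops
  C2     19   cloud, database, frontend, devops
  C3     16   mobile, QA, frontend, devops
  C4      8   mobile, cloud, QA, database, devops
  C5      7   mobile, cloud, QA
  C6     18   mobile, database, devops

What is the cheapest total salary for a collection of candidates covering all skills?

19

C1, C4 cover every skill at salary 11 + 8 = 19.
Any cover uses at least 2 candidates; among all covering selections none totals below 19.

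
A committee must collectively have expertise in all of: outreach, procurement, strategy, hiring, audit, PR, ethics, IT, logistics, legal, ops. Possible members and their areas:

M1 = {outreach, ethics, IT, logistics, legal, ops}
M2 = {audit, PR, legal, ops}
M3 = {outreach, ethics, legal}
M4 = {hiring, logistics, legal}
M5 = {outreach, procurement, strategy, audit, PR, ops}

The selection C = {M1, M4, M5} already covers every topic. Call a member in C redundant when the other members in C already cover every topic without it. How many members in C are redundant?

0

Drop M1: ethics, IT uncovered — not redundant.
Drop M4: hiring uncovered — not redundant.
Drop M5: procurement, strategy, audit, PR uncovered — not redundant.
None of the members in C is redundant.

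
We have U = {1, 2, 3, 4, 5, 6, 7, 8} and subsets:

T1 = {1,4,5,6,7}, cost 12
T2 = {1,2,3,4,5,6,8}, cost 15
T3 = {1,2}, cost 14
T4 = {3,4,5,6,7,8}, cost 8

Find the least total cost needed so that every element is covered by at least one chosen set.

22

T3, T4 cover every element at cost 14 + 8 = 22.
Any cover uses at least 2 sets; among all covering selections none totals below 22.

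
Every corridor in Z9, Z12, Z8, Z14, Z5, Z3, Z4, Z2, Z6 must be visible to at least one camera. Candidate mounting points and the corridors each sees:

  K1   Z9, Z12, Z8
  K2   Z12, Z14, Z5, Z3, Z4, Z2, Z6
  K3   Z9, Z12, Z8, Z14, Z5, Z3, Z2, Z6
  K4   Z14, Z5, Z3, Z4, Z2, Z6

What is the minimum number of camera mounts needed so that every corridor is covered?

K1, K2 together cover {Z9, Z12, Z8, Z14, Z5, Z3, Z4, Z2, Z6} — every corridor.
No single camera mount contains all 9 corridors, so 2 is optimal.

2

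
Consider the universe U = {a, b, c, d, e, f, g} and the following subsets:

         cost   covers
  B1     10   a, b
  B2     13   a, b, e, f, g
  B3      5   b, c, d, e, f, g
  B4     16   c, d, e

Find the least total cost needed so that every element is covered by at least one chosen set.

B1, B3 cover every element at cost 10 + 5 = 15.
Any cover uses at least 2 sets; among all covering selections none totals below 15.

15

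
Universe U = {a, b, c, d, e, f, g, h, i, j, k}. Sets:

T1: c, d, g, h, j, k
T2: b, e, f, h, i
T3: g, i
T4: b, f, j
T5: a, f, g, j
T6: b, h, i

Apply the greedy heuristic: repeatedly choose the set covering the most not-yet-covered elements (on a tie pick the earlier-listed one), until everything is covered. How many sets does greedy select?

3

Pick 1: T1 covers 6 new elements (c, d, g, h, j, k).
Pick 2: T2 covers 4 new elements (b, e, f, i).
Pick 3: T5 covers 1 new elements (a).
Greedy uses 3 sets.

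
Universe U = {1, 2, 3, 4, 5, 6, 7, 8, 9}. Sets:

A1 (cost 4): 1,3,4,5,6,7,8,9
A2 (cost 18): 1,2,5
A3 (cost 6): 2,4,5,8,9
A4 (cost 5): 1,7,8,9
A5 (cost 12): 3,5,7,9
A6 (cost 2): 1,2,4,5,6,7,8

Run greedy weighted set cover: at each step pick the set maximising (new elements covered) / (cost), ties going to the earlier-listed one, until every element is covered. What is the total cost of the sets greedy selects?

Pick 1: A6 adds 7 new (1, 2, 4, 5, 6, 7, 8) at cost 2 (ratio 7/2).
Pick 2: A1 adds 2 new (3, 9) at cost 4 (ratio 2/4).
Greedy total cost: 2 + 4 = 6.

6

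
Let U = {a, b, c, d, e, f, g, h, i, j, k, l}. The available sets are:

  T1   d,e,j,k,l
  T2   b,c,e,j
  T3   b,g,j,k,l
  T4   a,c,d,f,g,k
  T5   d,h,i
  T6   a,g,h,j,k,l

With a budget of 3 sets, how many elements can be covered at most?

Choosing T1, T4, T5 covers {a, c, d, e, f, g, h, i, j, k, l} — 11 elements.
No choice of 3 sets does better; here b is left uncovered.

11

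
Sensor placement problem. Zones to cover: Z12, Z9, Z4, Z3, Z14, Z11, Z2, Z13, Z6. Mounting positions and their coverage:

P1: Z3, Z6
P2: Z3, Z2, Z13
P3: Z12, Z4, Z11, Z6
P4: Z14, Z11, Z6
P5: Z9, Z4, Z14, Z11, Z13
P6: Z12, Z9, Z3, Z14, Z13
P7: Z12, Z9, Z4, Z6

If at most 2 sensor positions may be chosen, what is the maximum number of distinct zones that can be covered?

8

Choosing P3, P6 covers {Z12, Z9, Z4, Z3, Z14, Z11, Z13, Z6} — 8 zones.
No choice of 2 sensor positions does better; here Z2 is left uncovered.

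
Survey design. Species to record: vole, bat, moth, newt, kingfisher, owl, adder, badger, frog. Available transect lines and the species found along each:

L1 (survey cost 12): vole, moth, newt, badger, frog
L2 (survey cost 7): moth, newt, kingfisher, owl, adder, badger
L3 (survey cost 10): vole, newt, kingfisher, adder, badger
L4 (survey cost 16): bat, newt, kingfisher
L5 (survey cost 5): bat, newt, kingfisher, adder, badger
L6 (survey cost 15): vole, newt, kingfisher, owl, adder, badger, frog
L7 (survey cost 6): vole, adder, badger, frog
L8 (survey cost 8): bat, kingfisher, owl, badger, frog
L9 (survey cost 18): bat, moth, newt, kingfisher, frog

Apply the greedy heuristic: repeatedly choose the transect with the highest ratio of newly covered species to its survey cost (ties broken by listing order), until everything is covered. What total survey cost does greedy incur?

18

Pick 1: L5 adds 5 new (bat, newt, kingfisher, adder, badger) at survey cost 5 (ratio 5/5).
Pick 2: L7 adds 2 new (vole, frog) at survey cost 6 (ratio 2/6).
Pick 3: L2 adds 2 new (moth, owl) at survey cost 7 (ratio 2/7).
Greedy total survey cost: 5 + 6 + 7 = 18.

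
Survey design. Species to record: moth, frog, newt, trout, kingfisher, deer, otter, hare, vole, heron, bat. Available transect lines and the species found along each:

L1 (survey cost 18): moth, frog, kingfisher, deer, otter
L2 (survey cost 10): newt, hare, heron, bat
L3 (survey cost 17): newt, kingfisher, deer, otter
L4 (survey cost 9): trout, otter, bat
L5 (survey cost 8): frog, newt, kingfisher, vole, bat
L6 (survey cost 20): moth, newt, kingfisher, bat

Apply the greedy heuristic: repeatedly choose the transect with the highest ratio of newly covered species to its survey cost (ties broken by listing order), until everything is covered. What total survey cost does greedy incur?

45

Pick 1: L5 adds 5 new (frog, newt, kingfisher, vole, bat) at survey cost 8 (ratio 5/8).
Pick 2: L4 adds 2 new (trout, otter) at survey cost 9 (ratio 2/9).
Pick 3: L2 adds 2 new (hare, heron) at survey cost 10 (ratio 2/10).
Pick 4: L1 adds 2 new (moth, deer) at survey cost 18 (ratio 2/18).
Greedy total survey cost: 8 + 9 + 10 + 18 = 45.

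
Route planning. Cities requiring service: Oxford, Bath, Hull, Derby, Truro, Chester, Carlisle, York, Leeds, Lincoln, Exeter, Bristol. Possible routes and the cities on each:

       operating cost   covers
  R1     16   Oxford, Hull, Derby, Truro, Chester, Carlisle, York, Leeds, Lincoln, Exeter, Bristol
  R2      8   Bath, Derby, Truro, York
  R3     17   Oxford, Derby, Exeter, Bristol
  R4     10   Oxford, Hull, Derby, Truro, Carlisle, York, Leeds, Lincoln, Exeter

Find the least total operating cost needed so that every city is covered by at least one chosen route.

24

R1, R2 cover every city at operating cost 16 + 8 = 24.
Any cover uses at least 2 routes; among all covering selections none totals below 24.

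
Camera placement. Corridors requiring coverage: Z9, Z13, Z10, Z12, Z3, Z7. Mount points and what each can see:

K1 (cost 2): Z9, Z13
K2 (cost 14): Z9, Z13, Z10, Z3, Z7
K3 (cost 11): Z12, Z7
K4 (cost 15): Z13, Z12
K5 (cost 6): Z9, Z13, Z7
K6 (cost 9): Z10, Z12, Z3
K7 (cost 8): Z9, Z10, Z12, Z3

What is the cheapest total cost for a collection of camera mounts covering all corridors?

14

K5, K7 cover every corridor at cost 6 + 8 = 14.
Any cover uses at least 2 camera mounts; among all covering selections none totals below 14.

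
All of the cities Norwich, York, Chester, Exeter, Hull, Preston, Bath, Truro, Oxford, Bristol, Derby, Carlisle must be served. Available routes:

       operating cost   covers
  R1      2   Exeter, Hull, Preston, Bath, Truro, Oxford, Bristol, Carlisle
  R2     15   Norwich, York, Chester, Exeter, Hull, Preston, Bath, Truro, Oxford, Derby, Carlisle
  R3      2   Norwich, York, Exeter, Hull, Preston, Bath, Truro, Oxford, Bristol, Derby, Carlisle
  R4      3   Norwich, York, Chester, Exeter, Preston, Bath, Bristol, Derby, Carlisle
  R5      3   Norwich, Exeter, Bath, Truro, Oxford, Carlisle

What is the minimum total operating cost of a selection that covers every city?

5

R1, R4 cover every city at operating cost 2 + 3 = 5.
Any cover uses at least 2 routes; among all covering selections none totals below 5.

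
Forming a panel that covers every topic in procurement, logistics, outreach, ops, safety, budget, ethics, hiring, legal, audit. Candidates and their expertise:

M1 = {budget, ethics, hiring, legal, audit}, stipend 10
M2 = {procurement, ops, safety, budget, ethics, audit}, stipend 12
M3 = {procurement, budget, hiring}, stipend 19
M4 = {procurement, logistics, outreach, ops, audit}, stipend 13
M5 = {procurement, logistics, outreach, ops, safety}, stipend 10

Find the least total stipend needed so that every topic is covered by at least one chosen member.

M1, M5 cover every topic at stipend 10 + 10 = 20.
Any cover uses at least 2 members; among all covering selections none totals below 20.

20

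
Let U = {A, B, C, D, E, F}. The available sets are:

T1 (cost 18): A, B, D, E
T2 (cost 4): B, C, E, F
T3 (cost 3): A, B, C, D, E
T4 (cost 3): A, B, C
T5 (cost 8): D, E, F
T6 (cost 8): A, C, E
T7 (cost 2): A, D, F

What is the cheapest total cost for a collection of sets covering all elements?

T3, T7 cover every element at cost 3 + 2 = 5.
Any cover uses at least 2 sets; among all covering selections none totals below 5.

5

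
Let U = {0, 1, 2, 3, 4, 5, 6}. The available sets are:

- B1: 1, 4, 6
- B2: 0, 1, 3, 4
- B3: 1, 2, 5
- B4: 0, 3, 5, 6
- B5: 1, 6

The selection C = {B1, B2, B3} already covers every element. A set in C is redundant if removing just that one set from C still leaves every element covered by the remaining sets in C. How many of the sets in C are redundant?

Drop B1: 6 uncovered — not redundant.
Drop B2: 0, 3 uncovered — not redundant.
Drop B3: 2, 5 uncovered — not redundant.
None of the sets in C is redundant.

0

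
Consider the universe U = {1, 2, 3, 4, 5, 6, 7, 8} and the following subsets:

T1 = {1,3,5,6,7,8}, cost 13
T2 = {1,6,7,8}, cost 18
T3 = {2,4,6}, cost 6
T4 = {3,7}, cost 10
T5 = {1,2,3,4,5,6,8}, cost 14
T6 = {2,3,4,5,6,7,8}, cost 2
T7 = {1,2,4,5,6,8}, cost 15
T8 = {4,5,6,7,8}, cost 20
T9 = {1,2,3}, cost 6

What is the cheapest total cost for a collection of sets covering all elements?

8

T6, T9 cover every element at cost 2 + 6 = 8.
Any cover uses at least 2 sets; among all covering selections none totals below 8.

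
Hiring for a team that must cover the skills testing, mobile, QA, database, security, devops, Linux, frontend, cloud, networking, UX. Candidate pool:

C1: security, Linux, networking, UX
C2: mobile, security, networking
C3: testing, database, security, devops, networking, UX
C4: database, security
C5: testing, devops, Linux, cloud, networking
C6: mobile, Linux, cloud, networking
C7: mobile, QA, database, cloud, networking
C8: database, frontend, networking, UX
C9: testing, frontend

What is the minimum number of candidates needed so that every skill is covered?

4

C1, C3, C7, C8 together cover {testing, mobile, QA, database, security, devops, Linux, frontend, cloud, networking, UX} — every skill.
No 3 of the 9 candidates cover everything (all 84 triples fall short), so 4 is minimum.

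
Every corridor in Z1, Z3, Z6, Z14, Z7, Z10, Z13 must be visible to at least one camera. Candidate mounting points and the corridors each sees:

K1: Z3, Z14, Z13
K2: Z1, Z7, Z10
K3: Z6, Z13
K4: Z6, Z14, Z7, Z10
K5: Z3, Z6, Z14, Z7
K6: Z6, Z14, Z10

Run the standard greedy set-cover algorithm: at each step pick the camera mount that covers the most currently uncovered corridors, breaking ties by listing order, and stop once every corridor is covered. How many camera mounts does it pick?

Pick 1: K4 covers 4 new corridors (Z6, Z14, Z7, Z10).
Pick 2: K1 covers 2 new corridors (Z3, Z13).
Pick 3: K2 covers 1 new corridors (Z1).
Greedy uses 3 camera mounts.

3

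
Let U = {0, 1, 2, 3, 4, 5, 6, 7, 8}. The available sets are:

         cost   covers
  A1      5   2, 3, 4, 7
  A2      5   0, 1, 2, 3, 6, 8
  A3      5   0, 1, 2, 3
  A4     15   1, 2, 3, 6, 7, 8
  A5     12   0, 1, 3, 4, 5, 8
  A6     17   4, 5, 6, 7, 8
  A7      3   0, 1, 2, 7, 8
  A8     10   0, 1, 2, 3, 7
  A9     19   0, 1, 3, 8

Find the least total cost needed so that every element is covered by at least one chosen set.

A2, A5, A7 cover every element at cost 5 + 12 + 3 = 20.
Any cover uses at least 2 sets; among all covering selections none totals below 20.
Greedy by coverage-per-cost would pick A7, A1, A2, A5 for 25 — worse than the optimum 20.

20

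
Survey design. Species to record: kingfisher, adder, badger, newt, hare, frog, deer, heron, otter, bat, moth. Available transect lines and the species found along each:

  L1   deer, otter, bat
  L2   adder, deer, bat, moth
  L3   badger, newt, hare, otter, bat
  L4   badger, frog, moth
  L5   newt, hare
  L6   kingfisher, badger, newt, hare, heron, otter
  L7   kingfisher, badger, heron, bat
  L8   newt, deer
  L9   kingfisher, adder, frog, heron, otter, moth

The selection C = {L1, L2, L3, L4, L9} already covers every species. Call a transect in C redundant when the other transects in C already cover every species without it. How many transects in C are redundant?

Drop L1: the rest still cover every species — redundant.
Drop L2: the rest still cover every species — redundant.
Drop L3: newt, hare uncovered — not redundant.
Drop L4: the rest still cover every species — redundant.
Drop L9: kingfisher, heron uncovered — not redundant.
3 redundant: L1, L2, L4.

3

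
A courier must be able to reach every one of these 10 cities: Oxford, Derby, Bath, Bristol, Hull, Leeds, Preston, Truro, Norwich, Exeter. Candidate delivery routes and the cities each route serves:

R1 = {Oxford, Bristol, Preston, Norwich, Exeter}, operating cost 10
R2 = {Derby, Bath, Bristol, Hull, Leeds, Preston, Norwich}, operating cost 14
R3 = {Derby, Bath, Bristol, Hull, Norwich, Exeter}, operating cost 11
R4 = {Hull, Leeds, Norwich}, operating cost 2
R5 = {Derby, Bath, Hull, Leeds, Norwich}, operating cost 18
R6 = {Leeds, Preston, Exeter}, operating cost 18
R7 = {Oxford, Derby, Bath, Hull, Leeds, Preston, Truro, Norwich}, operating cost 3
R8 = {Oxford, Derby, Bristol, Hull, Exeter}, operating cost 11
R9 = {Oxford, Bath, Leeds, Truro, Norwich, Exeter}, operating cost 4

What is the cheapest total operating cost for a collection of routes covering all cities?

R1, R7 cover every city at operating cost 10 + 3 = 13.
Any cover uses at least 2 routes; among all covering selections none totals below 13.

13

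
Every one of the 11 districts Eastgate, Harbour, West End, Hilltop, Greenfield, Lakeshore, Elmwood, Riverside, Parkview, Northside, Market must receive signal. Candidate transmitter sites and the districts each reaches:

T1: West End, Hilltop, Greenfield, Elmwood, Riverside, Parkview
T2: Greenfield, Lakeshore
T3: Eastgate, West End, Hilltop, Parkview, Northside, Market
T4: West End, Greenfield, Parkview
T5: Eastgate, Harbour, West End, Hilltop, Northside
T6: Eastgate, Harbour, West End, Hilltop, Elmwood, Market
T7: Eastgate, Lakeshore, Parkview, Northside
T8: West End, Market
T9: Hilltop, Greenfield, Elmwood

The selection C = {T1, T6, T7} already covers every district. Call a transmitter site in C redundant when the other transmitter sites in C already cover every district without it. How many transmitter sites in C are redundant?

Drop T1: Greenfield, Riverside uncovered — not redundant.
Drop T6: Harbour, Market uncovered — not redundant.
Drop T7: Lakeshore, Northside uncovered — not redundant.
None of the transmitter sites in C is redundant.

0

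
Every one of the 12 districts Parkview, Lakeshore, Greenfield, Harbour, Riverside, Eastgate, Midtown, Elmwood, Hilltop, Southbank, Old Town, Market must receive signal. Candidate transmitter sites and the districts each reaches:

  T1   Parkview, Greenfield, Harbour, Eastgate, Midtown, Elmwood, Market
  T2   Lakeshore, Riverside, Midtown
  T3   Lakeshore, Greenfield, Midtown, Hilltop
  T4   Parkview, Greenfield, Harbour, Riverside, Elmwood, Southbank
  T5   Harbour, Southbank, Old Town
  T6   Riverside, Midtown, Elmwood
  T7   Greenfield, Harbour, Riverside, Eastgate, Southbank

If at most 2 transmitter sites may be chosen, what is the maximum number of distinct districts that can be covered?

9

Choosing T1, T2 covers {Parkview, Lakeshore, Greenfield, Harbour, Riverside, Eastgate, Midtown, Elmwood, Market} — 9 districts.
No choice of 2 transmitter sites does better; here Hilltop, Southbank, Old Town are left uncovered.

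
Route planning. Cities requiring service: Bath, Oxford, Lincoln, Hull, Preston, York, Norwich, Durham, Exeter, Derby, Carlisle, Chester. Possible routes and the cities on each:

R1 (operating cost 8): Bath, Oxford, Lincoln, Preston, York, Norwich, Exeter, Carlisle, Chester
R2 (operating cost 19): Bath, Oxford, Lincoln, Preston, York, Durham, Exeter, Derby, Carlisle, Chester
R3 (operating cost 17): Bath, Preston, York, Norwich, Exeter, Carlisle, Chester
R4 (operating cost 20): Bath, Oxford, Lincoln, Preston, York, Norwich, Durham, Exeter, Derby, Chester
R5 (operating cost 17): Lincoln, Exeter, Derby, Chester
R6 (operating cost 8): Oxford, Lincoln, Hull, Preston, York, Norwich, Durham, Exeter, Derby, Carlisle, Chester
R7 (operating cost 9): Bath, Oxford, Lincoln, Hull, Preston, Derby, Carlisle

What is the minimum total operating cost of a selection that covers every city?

16

R1, R6 cover every city at operating cost 8 + 8 = 16.
Any cover uses at least 2 routes; among all covering selections none totals below 16.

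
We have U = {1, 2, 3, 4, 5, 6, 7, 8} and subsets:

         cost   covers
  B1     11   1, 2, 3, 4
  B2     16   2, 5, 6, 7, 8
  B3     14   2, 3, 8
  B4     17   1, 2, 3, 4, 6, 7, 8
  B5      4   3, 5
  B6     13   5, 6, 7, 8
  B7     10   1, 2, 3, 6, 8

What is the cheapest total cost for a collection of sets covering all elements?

B4, B5 cover every element at cost 17 + 4 = 21.
Any cover uses at least 2 sets; among all covering selections none totals below 21.
Greedy by coverage-per-cost would pick B5, B7, B4 for 31 — worse than the optimum 21.

21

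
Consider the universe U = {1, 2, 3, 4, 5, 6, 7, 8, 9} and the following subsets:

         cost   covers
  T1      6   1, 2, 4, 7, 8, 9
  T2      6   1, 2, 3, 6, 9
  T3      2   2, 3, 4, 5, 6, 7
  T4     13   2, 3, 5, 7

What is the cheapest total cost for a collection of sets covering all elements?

T1, T3 cover every element at cost 6 + 2 = 8.
Any cover uses at least 2 sets; among all covering selections none totals below 8.

8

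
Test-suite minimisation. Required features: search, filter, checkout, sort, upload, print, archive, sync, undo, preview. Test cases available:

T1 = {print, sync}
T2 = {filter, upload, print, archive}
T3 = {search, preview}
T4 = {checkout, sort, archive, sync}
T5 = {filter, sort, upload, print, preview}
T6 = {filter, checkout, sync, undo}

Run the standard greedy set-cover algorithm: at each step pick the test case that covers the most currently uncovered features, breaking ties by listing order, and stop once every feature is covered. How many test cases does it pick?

4

Pick 1: T5 covers 5 new features (filter, sort, upload, print, preview).
Pick 2: T4 covers 3 new features (checkout, archive, sync).
Pick 3: T3 covers 1 new features (search).
Pick 4: T6 covers 1 new features (undo).
Greedy uses 4 test cases.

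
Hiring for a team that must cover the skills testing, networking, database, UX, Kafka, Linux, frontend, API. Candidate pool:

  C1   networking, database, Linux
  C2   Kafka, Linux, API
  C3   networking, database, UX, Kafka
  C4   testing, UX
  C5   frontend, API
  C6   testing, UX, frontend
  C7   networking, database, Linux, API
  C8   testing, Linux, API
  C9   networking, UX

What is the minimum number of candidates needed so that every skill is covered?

C1, C2, C6 together cover {testing, networking, database, UX, Kafka, Linux, frontend, API} — every skill.
No 2 of the 9 candidates cover everything (all 36 pairs fall short), so 3 is minimum.

3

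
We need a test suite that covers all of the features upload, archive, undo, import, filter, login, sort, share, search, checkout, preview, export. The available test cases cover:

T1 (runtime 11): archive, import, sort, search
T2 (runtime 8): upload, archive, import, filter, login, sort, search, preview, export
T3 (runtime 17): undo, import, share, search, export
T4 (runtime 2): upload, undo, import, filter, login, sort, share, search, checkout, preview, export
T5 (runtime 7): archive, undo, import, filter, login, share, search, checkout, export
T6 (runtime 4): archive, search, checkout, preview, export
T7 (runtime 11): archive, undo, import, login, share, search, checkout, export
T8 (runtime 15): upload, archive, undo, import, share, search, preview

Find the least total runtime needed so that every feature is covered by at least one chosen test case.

6

T4, T6 cover every feature at runtime 2 + 4 = 6.
Any cover uses at least 2 test cases; among all covering selections none totals below 6.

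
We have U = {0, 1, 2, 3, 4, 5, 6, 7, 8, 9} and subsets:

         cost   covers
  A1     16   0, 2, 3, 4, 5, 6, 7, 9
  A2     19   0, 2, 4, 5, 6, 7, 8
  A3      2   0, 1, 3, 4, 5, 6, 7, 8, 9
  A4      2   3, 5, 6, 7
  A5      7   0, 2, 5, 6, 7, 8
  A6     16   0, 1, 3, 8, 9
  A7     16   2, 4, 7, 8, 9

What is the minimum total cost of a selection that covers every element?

9

A3, A5 cover every element at cost 2 + 7 = 9.
Any cover uses at least 2 sets; among all covering selections none totals below 9.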